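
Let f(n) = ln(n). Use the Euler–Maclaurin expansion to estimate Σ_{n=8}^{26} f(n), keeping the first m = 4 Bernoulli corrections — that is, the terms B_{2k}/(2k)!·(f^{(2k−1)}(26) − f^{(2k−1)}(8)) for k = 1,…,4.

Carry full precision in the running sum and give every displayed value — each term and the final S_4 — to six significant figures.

The integral term ∫_8^26 ln(x) dx = 50.0750.
Endpoint term: (f(8) + f(26))/2 = (2.07944 + 3.25810)/2 = 2.66877.
Running total after boundary: 52.7437.
k=1: B_{2}/(2)! × [f^{(1)}(26) − f^{(1)}(8)] = 1/12 × (0.0384615 − 0.125000) = -0.00721154.
After k=1: 52.7365.
k=2: B_{4}/(4)! × [f^{(3)}(26) − f^{(3)}(8)] = −1/720 × (0.000113792 − 0.00390625) = 5.26730e-06.
After k=2: 52.7365.
k=3: B_{6}/(6)! × [f^{(5)}(26) − f^{(5)}(8)] = 1/30240 × (2.01997e-06 − 0.000732422) = -2.41535e-08.
After k=3: 52.7365.
k=4: B_{8}/(8)! × [f^{(7)}(26) − f^{(7)}(8)] = −1/1209600 × (8.96436e-08 − 0.000343323) = 2.83758e-10.

S_4 ≈ 52.7365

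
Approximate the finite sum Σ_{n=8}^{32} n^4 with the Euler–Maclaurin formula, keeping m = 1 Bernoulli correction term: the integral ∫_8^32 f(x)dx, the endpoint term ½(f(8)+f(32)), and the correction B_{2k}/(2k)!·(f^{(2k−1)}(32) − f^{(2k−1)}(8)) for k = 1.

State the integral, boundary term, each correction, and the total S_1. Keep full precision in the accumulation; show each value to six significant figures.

S_1 ≈ 7.24142e+06

The integral term ∫_8^32 x^4 dx = 6.70433e+06.
½[f(8) + f(32)] = ½[4096.00 + 1.04858e+06] = 526336.
Running total after boundary: 7.23067e+06.
Order-1 term: 1/12 · (131072 − 2048.00) = 10752.0.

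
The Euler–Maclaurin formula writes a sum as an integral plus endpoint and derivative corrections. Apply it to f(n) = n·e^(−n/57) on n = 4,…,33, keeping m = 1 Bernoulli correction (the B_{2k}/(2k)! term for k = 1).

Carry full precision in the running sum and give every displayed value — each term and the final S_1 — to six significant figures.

The integral term ∫_4^33 x·e^(−x/57) dx = 366.061.
Boundary: ½(f(4) + f(33)) = ½(3.72892 + 18.4961) = 11.1125.
So far: 377.173.
Correction k=1: B_{2}/2! · (f^{(1)}(33) − f^{(1)}(4)) = 1/12 · (0.235995 − 0.866811) = -0.0525680.

S_1 ≈ 377.121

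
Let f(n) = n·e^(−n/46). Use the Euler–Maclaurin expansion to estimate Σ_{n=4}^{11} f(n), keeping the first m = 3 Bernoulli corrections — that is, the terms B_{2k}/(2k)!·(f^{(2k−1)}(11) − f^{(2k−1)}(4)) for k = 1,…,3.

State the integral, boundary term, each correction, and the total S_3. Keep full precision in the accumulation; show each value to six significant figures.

Integral: ∫_4^11 x·e^(−x/46) dx = 44.1164.
½[f(4) + f(11)] = ½[3.66687 + 8.66043] = 6.16365.
Integral + boundary = 50.2801.
Order-1 term: 1/12 · (0.599042 − 0.837002) = -0.0198300.
Partial sum through k=1: 50.2603.
Order-2 term: −1/720 · (0.00102725 − 0.00126202) = 3.26067e-07.
Partial sum through k=2: 50.2603.
Order-3 term: 1/30240 · (8.37147e-07 − 1.00590e-06) = -5.58042e-12.

S_3 ≈ 50.2603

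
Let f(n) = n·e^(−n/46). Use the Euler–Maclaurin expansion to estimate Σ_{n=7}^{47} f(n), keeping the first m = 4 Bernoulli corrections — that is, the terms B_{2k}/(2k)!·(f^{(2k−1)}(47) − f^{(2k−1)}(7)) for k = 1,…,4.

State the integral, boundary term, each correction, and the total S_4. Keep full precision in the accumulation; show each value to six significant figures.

∫_7^47 x·e^(−x/46) dx evaluates to 553.905.
½[f(7) + f(47)] = ½[6.01187 + 16.9185] = 11.4652.
Integral + boundary = 565.370.
Correction k=1: B_{2}/2! · (f^{(1)}(47) − f^{(1)}(7)) = 1/12 · (-0.00782540 − 0.728146) = -0.0613310.
Running total after k=1: 565.308.
Correction k=2: B_{4}/4! · (f^{(3)}(47) − f^{(3)}(7)) = −1/720 · (0.000336537 − 0.00115587) = 1.13797e-06.
Running total after k=2: 565.308.
Correction k=3: B_{6}/6! · (f^{(5)}(47) − f^{(5)}(7)) = 1/30240 · (3.19835e-07 − 9.29881e-07) = -2.01735e-11.
Running total after k=3: 565.308.
Correction k=4: B_{8}/8! · (f^{(7)}(47) − f^{(7)}(7)) = −1/1209600 · (2.27139e-10 − 6.20751e-10) = 3.25407e-16.

S_4 ≈ 565.308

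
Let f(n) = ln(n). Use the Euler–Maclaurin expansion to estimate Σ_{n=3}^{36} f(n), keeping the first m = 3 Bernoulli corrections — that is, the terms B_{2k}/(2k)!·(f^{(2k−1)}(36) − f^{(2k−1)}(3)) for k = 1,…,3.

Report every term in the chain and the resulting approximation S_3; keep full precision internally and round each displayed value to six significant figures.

S_3 ≈ 95.0265

The integral term ∫_3^36 ln(x) dx = 92.7108.
½[f(3) + f(36)] = ½[1.09861 + 3.58352] = 2.34107.
Running total after boundary: 95.0519.
Order-1 term: 1/12 · (0.0277778 − 0.333333) = -0.0254630.
Partial sum through k=1: 95.0264.
Order-2 term: −1/720 · (4.28669e-05 − 0.0740741) = 0.000102821.
Partial sum through k=2: 95.0266.
Order-3 term: 1/30240 · (3.96916e-07 − 0.0987654) = -3.26604e-06.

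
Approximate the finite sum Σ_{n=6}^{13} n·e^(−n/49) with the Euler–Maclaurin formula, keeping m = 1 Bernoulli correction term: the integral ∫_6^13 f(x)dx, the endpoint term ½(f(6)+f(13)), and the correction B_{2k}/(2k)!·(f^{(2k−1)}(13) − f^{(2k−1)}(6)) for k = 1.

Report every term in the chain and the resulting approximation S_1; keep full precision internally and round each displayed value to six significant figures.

S_1 ≈ 61.9676

∫_6^13 x·e^(−x/49) dx evaluates to 54.3458.
½[f(6) + f(13)] = ½[5.30851 + 9.97062] = 7.63957.
So far: 61.9853.
Order-1 term: 1/12 · (0.563489 − 0.776414) = -0.0177438.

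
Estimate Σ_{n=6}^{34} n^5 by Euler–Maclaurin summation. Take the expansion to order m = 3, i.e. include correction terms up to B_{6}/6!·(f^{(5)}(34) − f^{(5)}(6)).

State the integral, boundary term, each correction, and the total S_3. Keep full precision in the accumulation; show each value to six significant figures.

The integral term ∫_6^34 x^5 dx = 2.57460e+08.
Endpoint term: (f(6) + f(34))/2 = (7776.00 + 4.54354e+07)/2 = 2.27216e+07.
So far: 2.80181e+08.
k=1: B_{2}/(2)! × [f^{(1)}(34) − f^{(1)}(6)] = 1/12 × (6.68168e+06 − 6480.00) = 556267.
After k=1: 2.80737e+08.
k=2: B_{4}/(4)! × [f^{(3)}(34) − f^{(3)}(6)] = −1/720 × (69360.0 − 2160.00) = -93.3333.
After k=2: 2.80737e+08.
k=3: B_{6}/(6)! × [f^{(5)}(34) − f^{(5)}(6)] = 1/30240 × (120.000 − 120.000) = 0.00000.

S_3 ≈ 2.80737e+08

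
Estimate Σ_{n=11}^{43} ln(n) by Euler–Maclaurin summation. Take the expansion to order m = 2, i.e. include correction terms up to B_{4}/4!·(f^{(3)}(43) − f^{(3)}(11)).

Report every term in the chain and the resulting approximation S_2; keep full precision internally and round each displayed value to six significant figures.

The integral term ∫_11^43 ln(x) dx = 103.355.
Endpoint term: (f(11) + f(43))/2 = (2.39790 + 3.76120)/2 = 3.07955.
Running total after boundary: 106.434.
Order-1 term: 1/12 · (0.0232558 − 0.0909091) = -0.00563777.
Partial sum through k=1: 106.429.
Order-2 term: −1/720 · (2.51550e-05 − 0.00150263) = 2.05205e-06.

S_2 ≈ 106.429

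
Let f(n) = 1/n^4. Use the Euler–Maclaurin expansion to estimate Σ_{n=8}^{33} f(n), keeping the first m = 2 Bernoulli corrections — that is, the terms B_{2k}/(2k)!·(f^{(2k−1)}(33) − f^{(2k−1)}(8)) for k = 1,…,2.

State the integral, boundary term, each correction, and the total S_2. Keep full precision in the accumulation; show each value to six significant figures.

S_2 ≈ 0.000774343

Integral: ∫_8^33 1/x^4 dx = 0.000641766.
Boundary: ½(f(8) + f(33)) = ½(0.000244141 + 8.43226e-07) = 0.000122492.
So far: 0.000764258.
k=1: B_{2}/(2)! × [f^{(1)}(33) − f^{(1)}(8)] = 1/12 × (-1.02209e-07 − (-0.000122070)) = 1.01640e-05.
Running total after k=1: 0.000774422.
k=2: B_{4}/(4)! × [f^{(3)}(33) − f^{(3)}(8)] = −1/720 × (-2.81568e-09 − (-5.72205e-05)) = -7.94689e-08.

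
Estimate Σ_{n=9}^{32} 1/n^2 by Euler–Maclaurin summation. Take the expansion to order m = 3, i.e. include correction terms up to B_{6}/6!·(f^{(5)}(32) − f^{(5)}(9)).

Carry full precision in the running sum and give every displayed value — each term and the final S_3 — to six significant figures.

S_3 ≈ 0.0867452

The integral term ∫_9^32 1/x^2 dx = 0.0798611.
Boundary: ½(f(9) + f(32)) = ½(0.0123457 + 0.000976562) = 0.00666112.
Running total after boundary: 0.0865222.
Correction k=1: B_{2}/2! · (f^{(1)}(32) − f^{(1)}(9)) = 1/12 · (-6.10352e-05 − (-0.00274348)) = 0.000223537.
Running total after k=1: 0.0867458.
Correction k=2: B_{4}/4! · (f^{(3)}(32) − f^{(3)}(9)) = −1/720 · (-7.15256e-07 − (-0.000406442)) = -5.63510e-07.
Running total after k=2: 0.0867452.
Correction k=3: B_{6}/6! · (f^{(5)}(32) − f^{(5)}(9)) = 1/30240 · (-2.09548e-08 − (-0.000150534)) = 4.97729e-09.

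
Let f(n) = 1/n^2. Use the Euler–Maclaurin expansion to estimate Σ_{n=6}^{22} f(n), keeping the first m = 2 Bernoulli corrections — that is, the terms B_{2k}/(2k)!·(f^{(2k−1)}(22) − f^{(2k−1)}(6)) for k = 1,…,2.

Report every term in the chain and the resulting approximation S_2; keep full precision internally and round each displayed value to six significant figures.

The integral term ∫_6^22 1/x^2 dx = 0.121212.
Boundary: ½(f(6) + f(22)) = ½(0.0277778 + 0.00206612) = 0.0149219.
So far: 0.136134.
Order-1 term: 1/12 · (-0.000187829 − (-0.00925926)) = 0.000755953.
Running total after k=1: 0.136890.
Order-2 term: −1/720 · (-4.65691e-06 − (-0.00308642)) = -4.28023e-06.

S_2 ≈ 0.136886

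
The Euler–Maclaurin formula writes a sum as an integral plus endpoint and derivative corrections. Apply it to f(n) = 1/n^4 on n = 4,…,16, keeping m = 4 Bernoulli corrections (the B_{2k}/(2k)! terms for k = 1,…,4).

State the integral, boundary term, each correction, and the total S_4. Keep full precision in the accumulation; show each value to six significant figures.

Integral: ∫_4^16 1/x^4 dx = 0.00512695.
½[f(4) + f(16)] = ½[0.00390625 + 1.52588e-05] = 0.00196075.
So far: 0.00708771.
Correction k=1: B_{2}/2! · (f^{(1)}(16) − f^{(1)}(4)) = 1/12 · (-3.81470e-06 − (-0.00390625)) = 0.000325203.
Partial sum through k=1: 0.00741291.
Correction k=2: B_{4}/4! · (f^{(3)}(16) − f^{(3)}(4)) = −1/720 · (-4.47035e-07 − (-0.00732422)) = -1.01719e-05.
Partial sum through k=2: 0.00740274.
Correction k=3: B_{6}/6! · (f^{(5)}(16) − f^{(5)}(4)) = 1/30240 · (-9.77889e-08 − (-0.0256348)) = 8.47707e-07.
Partial sum through k=3: 0.00740359.
Correction k=4: B_{8}/8! · (f^{(7)}(16) − f^{(7)}(4)) = −1/1209600 · (-3.43789e-08 − (-0.144196)) = -1.19209e-07.

S_4 ≈ 0.00740347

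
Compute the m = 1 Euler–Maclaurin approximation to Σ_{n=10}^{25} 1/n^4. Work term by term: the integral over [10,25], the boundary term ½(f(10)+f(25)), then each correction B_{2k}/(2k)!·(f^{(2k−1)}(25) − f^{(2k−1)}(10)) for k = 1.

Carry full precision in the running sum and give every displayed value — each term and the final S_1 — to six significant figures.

∫_10^25 1/x^4 dx evaluates to 0.000312000.
½[f(10) + f(25)] = ½[0.000100000 + 2.56000e-06] = 5.12800e-05.
So far: 0.000363280.
Order-1 term: 1/12 · (-4.09600e-07 − (-4.00000e-05)) = 3.29920e-06.

S_1 ≈ 0.000366579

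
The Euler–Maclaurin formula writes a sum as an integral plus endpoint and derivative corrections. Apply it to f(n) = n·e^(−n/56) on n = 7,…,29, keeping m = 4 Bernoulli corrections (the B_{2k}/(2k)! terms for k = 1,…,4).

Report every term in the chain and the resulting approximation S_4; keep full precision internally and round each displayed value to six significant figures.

The integral term ∫_7^29 x·e^(−x/56) dx = 277.461.
Endpoint term: (f(7) + f(29))/2 = (6.17748 + 17.2781)/2 = 11.7278.
Running total after boundary: 289.188.
Order-1 term: 1/12 · (0.287259 − 0.772185) = -0.0404105.
After k=1: 289.148.
Order-2 term: −1/720 · (0.000471572 − 0.000809049) = 4.68718e-07.
After k=2: 289.148.
Order-3 term: 1/30240 · (2.71538e-07 − 4.37457e-07) = -5.48674e-12.
After k=3: 289.148.
Order-4 term: −1/1209600 · (1.25224e-10 − 1.96724e-10) = 5.91105e-17.

S_4 ≈ 289.148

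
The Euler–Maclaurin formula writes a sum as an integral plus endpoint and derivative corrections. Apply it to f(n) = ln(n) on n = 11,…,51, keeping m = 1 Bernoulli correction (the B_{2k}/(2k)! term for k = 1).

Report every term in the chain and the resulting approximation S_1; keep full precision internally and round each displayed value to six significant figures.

S_1 ≈ 137.305

∫_11^51 ln(x) dx evaluates to 134.146.
½[f(11) + f(51)] = ½[2.39790 + 3.93183] = 3.16486.
Running total after boundary: 137.311.
k=1: B_{2}/(2)! × [f^{(1)}(51) − f^{(1)}(11)] = 1/12 × (0.0196078 − 0.0909091) = -0.00594177.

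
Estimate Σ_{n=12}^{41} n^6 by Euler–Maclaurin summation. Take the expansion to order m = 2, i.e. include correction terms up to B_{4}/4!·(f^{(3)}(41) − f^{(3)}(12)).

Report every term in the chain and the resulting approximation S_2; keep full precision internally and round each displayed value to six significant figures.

The integral term ∫_12^41 x^6 dx = 2.78169e+10.
Endpoint term: (f(12) + f(41))/2 = (2.98598e+06 + 4.75010e+09)/2 = 2.37655e+09.
Running total after boundary: 3.01935e+10.
Order-1 term: 1/12 · (6.95137e+08 − 1.49299e+06) = 5.78037e+07.
Partial sum through k=1: 3.02513e+10.
Order-2 term: −1/720 · (8.27052e+06 − 207360) = -11198.8.

S_2 ≈ 3.02513e+10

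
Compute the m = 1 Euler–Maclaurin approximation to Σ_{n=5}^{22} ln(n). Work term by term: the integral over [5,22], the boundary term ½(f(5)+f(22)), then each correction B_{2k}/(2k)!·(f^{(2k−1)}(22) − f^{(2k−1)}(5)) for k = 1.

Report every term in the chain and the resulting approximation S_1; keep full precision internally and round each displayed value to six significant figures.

S_1 ≈ 45.2931

∫_5^22 ln(x) dx evaluates to 42.9557.
Endpoint term: (f(5) + f(22))/2 = (1.60944 + 3.09104)/2 = 2.35024.
So far: 45.3060.
Correction k=1: B_{2}/2! · (f^{(1)}(22) − f^{(1)}(5)) = 1/12 · (0.0454545 − 0.200000) = -0.0128788.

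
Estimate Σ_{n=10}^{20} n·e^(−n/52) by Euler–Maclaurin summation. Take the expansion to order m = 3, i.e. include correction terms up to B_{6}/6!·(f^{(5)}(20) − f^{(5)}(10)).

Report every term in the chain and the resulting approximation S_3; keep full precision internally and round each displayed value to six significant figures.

∫_10^20 x·e^(−x/52) dx evaluates to 111.384.
Boundary: ½(f(10) + f(20)) = ½(8.25053 + 13.6142) = 10.9324.
Running total after boundary: 122.316.
Order-1 term: 1/12 · (0.418900 − 0.666389) = -0.0206241.
Running total after k=1: 122.295.
Order-2 term: −1/720 · (0.000658404 − 0.000856692) = 2.75400e-07.
Running total after k=2: 122.295.
Order-3 term: 1/30240 · (4.29693e-07 − 5.42507e-07) = -3.73062e-12.

S_3 ≈ 122.295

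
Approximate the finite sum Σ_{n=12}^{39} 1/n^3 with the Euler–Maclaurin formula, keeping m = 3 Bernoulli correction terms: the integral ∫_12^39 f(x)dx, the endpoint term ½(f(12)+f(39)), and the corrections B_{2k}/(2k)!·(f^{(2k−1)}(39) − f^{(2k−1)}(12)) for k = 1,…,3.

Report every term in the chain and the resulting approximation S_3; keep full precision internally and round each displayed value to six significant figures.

Integral: ∫_12^39 1/x^3 dx = 0.00314349.
Boundary: ½(f(12) + f(39)) = ½(0.000578704 + 1.68580e-05) = 0.000297781.
Running total after boundary: 0.00344127.
k=1: B_{2}/(2)! × [f^{(1)}(39) − f^{(1)}(12)] = 1/12 × (-1.29677e-06 − (-0.000144676)) = 1.19483e-05.
After k=1: 0.00345322.
k=2: B_{4}/(4)! × [f^{(3)}(39) − f^{(3)}(12)] = −1/720 × (-1.70515e-08 − (-2.00939e-05)) = -2.78845e-08.
After k=2: 0.00345319.
k=3: B_{6}/(6)! × [f^{(5)}(39) − f^{(5)}(12)] = 1/30240 × (-4.70851e-10 − (-5.86071e-06)) = 1.93791e-10.

S_3 ≈ 0.00345319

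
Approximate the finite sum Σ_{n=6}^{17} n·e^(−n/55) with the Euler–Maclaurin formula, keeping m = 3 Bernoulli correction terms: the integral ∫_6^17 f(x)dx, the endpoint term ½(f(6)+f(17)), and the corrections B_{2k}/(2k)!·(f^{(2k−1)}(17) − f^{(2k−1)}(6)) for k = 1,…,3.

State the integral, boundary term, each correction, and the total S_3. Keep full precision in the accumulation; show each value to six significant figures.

S_3 ≈ 110.071

∫_6^17 x·e^(−x/55) dx evaluates to 101.166.
½[f(6) + f(17)] = ½[5.37989 + 12.4799] = 8.92992.
Running total after boundary: 110.095.
k=1: B_{2}/(2)! × [f^{(1)}(17) − f^{(1)}(6)] = 1/12 × (0.507206 − 0.798833) = -0.0243022.
Partial sum through k=1: 110.071.
k=2: B_{4}/(4)! × [f^{(3)}(17) − f^{(3)}(6)] = −1/720 × (0.000653036 − 0.000856903) = 2.83148e-07.
Partial sum through k=2: 110.071.
k=3: B_{6}/(6)! × [f^{(5)}(17) − f^{(5)}(6)] = 1/30240 × (3.76331e-07 − 4.79249e-07) = -3.40338e-12.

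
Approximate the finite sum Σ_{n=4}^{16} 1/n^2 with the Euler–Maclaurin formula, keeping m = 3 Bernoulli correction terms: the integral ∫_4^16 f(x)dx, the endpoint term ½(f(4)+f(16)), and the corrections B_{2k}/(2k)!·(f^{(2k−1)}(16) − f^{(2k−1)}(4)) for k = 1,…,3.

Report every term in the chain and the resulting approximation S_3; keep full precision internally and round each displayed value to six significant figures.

The integral term ∫_4^16 1/x^2 dx = 0.187500.
Endpoint term: (f(4) + f(16))/2 = (0.0625000 + 0.00390625)/2 = 0.0332031.
So far: 0.220703.
Order-1 term: 1/12 · (-0.000488281 − (-0.0312500)) = 0.00256348.
After k=1: 0.223267.
Order-2 term: −1/720 · (-2.28882e-05 − (-0.0234375)) = -3.25203e-05.
After k=2: 0.223234.
Order-3 term: 1/30240 · (-2.68221e-06 − (-0.0439453)) = 1.45313e-06.

S_3 ≈ 0.223236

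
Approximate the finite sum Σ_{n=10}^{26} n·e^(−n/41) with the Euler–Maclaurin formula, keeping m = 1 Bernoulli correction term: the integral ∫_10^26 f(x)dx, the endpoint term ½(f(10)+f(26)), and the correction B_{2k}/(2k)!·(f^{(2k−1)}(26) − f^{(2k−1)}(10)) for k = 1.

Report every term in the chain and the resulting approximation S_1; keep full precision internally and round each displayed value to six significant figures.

∫_10^26 x·e^(−x/41) dx evaluates to 181.456.
Boundary: ½(f(10) + f(26)) = ½(7.83564 + 13.7901) = 10.8129.
So far: 192.269.
Order-1 term: 1/12 · (0.194044 − 0.592451) = -0.0332005.

S_1 ≈ 192.236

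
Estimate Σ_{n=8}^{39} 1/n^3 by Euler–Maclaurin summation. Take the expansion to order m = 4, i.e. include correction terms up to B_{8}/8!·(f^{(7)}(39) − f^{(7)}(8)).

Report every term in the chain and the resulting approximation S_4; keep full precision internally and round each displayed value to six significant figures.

S_4 ≈ 0.00852937

Integral: ∫_8^39 1/x^3 dx = 0.00748377.
Boundary: ½(f(8) + f(39)) = ½(0.00195312 + 1.68580e-05) = 0.000984992.
Running total after boundary: 0.00846876.
k=1: B_{2}/(2)! × [f^{(1)}(39) − f^{(1)}(8)] = 1/12 × (-1.29677e-06 − (-0.000732422)) = 6.09271e-05.
After k=1: 0.00852969.
k=2: B_{4}/(4)! × [f^{(3)}(39) − f^{(3)}(8)] = −1/720 × (-1.70515e-08 − (-0.000228882)) = -3.17868e-07.
After k=2: 0.00852937.
k=3: B_{6}/(6)! × [f^{(5)}(39) − f^{(5)}(8)] = 1/30240 × (-4.70851e-10 − (-0.000150204)) = 4.96704e-09.
After k=3: 0.00852937.
k=4: B_{8}/(8)! × [f^{(7)}(39) − f^{(7)}(8)] = −1/1209600 × (-2.22888e-11 − (-0.000168979)) = -1.39698e-10.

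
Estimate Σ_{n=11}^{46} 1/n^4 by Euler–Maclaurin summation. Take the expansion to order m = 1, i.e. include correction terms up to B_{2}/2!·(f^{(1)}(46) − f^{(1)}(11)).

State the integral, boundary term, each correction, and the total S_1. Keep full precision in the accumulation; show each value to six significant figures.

Integral: ∫_11^46 1/x^4 dx = 0.000247014.
½[f(11) + f(46)] = ½[6.83013e-05 + 2.23341e-07] = 3.42623e-05.
Integral + boundary = 0.000281276.
k=1: B_{2}/(2)! × [f^{(1)}(46) − f^{(1)}(11)] = 1/12 × (-1.94210e-08 − (-2.48369e-05)) = 2.06812e-06.

S_1 ≈ 0.000283344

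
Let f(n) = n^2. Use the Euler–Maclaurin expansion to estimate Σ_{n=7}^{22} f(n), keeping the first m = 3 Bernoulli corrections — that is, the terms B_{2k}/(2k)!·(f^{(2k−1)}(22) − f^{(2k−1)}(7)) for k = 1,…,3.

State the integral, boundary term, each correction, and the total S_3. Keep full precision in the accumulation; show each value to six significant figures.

S_3 ≈ 3704.00

∫_7^22 x^2 dx evaluates to 3435.00.
Endpoint term: (f(7) + f(22))/2 = (49.0000 + 484.000)/2 = 266.500.
Running total after boundary: 3701.50.
Order-1 term: 1/12 · (44.0000 − 14.0000) = 2.50000.
After k=1: 3704.00.
Order-2 term: −1/720 · (0.00000 − 0.00000) = 0.00000.
After k=2: 3704.00.
Order-3 term: 1/30240 · (0.00000 − 0.00000) = 0.00000.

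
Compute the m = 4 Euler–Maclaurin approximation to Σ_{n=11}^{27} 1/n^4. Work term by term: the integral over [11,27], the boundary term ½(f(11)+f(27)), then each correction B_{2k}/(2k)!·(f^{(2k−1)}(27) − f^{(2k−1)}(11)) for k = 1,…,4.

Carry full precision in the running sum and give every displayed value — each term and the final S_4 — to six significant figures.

S_4 ≈ 0.000270633

Integral: ∫_11^27 1/x^4 dx = 0.000233503.
½[f(11) + f(27)] = ½[6.83013e-05 + 1.88168e-06] = 3.50915e-05.
Running total after boundary: 0.000268595.
Order-1 term: 1/12 · (-2.78767e-07 − (-2.48369e-05)) = 2.04651e-06.
Partial sum through k=1: 0.000270641.
Order-2 term: −1/720 · (-1.14719e-08 − (-6.15790e-06)) = -8.53670e-09.
Partial sum through k=2: 0.000270633.
Order-3 term: 1/30240 · (-8.81242e-10 − (-2.84994e-06)) = 9.42148e-11.
Partial sum through k=3: 0.000270633.
Order-4 term: −1/1209600 · (-1.08795e-10 − (-2.11979e-06)) = -1.75238e-12.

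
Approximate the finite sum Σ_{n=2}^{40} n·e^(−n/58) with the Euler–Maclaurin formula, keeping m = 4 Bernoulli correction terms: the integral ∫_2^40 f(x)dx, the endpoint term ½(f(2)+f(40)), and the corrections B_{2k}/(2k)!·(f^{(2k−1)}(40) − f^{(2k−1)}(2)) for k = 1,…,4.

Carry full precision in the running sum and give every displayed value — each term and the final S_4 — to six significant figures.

S_4 ≈ 521.040

Integral: ∫_2^40 x·e^(−x/58) dx = 510.104.
Boundary: ½(f(2) + f(40)) = ½(1.93221 + 20.0700) = 11.0011.
So far: 521.105.
Order-1 term: 1/12 · (0.155715 − 0.932791) = -0.0647563.
Partial sum through k=1: 521.040.
Order-2 term: −1/720 · (0.000344594 − 0.000851665) = 7.04266e-07.
Partial sum through k=2: 521.040.
Order-3 term: 1/30240 · (1.91111e-07 − 4.23913e-07) = -7.69847e-12.
Partial sum through k=3: 521.040.
Order-4 term: −1/1209600 · (8.31710e-11 − 1.76770e-10) = 7.73806e-17.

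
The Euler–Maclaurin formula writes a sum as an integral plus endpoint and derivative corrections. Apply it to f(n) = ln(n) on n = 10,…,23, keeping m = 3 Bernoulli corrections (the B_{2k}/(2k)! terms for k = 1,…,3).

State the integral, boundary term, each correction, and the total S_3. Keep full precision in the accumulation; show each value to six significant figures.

Integral: ∫_10^23 ln(x) dx = 36.0905.
½[f(10) + f(23)] = ½[2.30259 + 3.13549] = 2.71904.
Running total after boundary: 38.8096.
k=1: B_{2}/(2)! × [f^{(1)}(23) − f^{(1)}(10)] = 1/12 × (0.0434783 − 0.100000) = -0.00471014.
After k=1: 38.8048.
k=2: B_{4}/(4)! × [f^{(3)}(23) − f^{(3)}(10)] = −1/720 × (0.000164379 − 0.00200000) = 2.54947e-06.
After k=2: 38.8048.
k=3: B_{6}/(6)! × [f^{(5)}(23) − f^{(5)}(10)] = 1/30240 × (3.72883e-06 − 0.000240000) = -7.81320e-09.

S_3 ≈ 38.8048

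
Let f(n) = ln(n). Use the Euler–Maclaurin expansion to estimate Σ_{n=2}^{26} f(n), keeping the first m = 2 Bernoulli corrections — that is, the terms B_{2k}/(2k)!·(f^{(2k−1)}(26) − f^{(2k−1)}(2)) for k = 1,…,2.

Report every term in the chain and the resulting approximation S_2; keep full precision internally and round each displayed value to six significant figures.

S_2 ≈ 61.2617

∫_2^26 ln(x) dx evaluates to 59.3242.
Endpoint term: (f(2) + f(26))/2 = (0.693147 + 3.25810)/2 = 1.97562.
So far: 61.2998.
Correction k=1: B_{2}/2! · (f^{(1)}(26) − f^{(1)}(2)) = 1/12 · (0.0384615 − 0.500000) = -0.0384615.
Partial sum through k=1: 61.2614.
Correction k=2: B_{4}/4! · (f^{(3)}(26) − f^{(3)}(2)) = −1/720 · (0.000113792 − 0.250000) = 0.000347064.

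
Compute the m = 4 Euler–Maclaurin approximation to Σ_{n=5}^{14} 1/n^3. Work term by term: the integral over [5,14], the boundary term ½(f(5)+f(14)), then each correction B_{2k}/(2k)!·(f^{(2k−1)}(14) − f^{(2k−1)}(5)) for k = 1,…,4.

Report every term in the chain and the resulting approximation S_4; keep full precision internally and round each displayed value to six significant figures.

S_4 ≈ 0.0220196

Integral: ∫_5^14 1/x^3 dx = 0.0174490.
Endpoint term: (f(5) + f(14))/2 = (0.00800000 + 0.000364431)/2 = 0.00418222.
So far: 0.0216312.
k=1: B_{2}/(2)! × [f^{(1)}(14) − f^{(1)}(5)] = 1/12 × (-7.80925e-05 − (-0.00480000)) = 0.000393492.
Running total after k=1: 0.0220247.
k=2: B_{4}/(4)! × [f^{(3)}(14) − f^{(3)}(5)] = −1/720 × (-7.96862e-06 − (-0.00384000)) = -5.32227e-06.
Running total after k=2: 0.0220194.
k=3: B_{6}/(6)! × [f^{(5)}(14) − f^{(5)}(5)] = 1/30240 × (-1.70756e-06 − (-0.00645120)) = 2.13277e-07.
Running total after k=3: 0.0220196.
k=4: B_{8}/(8)! × [f^{(7)}(14) − f^{(7)}(5)] = −1/1209600 × (-6.27267e-07 − (-0.0185795)) = -1.53595e-08.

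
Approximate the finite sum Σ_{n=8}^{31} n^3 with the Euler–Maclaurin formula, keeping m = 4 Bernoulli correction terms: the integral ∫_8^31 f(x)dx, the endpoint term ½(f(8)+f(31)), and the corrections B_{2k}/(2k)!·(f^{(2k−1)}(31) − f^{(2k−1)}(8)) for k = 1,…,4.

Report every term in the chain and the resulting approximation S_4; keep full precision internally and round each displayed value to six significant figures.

Integral: ∫_8^31 x^3 dx = 229856.
Boundary: ½(f(8) + f(31)) = ½(512.000 + 29791.0) = 15151.5.
So far: 245008.
Order-1 term: 1/12 · (2883.00 − 192.000) = 224.250.
After k=1: 245232.
Order-2 term: −1/720 · (6.00000 − 6.00000) = 0.00000.
After k=2: 245232.
Order-3 term: 1/30240 · (0.00000 − 0.00000) = 0.00000.
After k=3: 245232.
Order-4 term: −1/1209600 · (0.00000 − 0.00000) = 0.00000.

S_4 ≈ 245232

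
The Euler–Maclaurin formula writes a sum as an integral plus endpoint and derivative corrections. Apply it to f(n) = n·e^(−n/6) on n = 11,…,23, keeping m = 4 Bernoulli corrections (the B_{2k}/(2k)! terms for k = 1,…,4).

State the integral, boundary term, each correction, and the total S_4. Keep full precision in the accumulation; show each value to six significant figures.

∫_11^23 x·e^(−x/6) dx evaluates to 12.5428.
½[f(11) + f(23)] = ½[1.75868 + 0.497660] = 1.12817.
So far: 13.6710.
k=1: B_{2}/(2)! × [f^{(1)}(23) − f^{(1)}(11)] = 1/12 × (-0.0613059 − (-0.133233)) = 0.00599394.
Partial sum through k=1: 13.6770.
k=2: B_{4}/(4)! × [f^{(3)}(23) − f^{(3)}(11)] = −1/720 × (-0.000500865 − 0.00518129) = 7.89188e-06.
Partial sum through k=2: 13.6770.
k=3: B_{6}/(6)! × [f^{(5)}(23) − f^{(5)}(11)] = 1/30240 × (1.94781e-05 − 0.000390653) = -1.22743e-08.
Partial sum through k=3: 13.6770.
k=4: B_{8}/(8)! × [f^{(7)}(23) − f^{(7)}(11)] = −1/1209600 × (1.46859e-06 − 1.77050e-05) = 1.34230e-11.

S_4 ≈ 13.6770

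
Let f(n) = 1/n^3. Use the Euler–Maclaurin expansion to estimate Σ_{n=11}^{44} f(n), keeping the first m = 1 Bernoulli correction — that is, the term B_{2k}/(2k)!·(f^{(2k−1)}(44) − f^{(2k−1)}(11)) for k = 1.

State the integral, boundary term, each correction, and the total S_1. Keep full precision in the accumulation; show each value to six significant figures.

S_1 ≈ 0.00427250

Integral: ∫_11^44 1/x^3 dx = 0.00387397.
½[f(11) + f(44)] = ½[0.000751315 + 1.17393e-05] = 0.000381527.
So far: 0.00425549.
Order-1 term: 1/12 · (-8.00406e-07 − (-0.000204904)) = 1.70086e-05.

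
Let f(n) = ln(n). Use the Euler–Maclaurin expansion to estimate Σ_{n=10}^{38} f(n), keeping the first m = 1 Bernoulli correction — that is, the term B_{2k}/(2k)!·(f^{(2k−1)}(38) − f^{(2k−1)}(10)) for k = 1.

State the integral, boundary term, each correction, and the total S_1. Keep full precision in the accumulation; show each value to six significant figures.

S_1 ≈ 90.1664

The integral term ∫_10^38 ln(x) dx = 87.2024.
Boundary: ½(f(10) + f(38)) = ½(2.30259 + 3.63759) = 2.97009.
So far: 90.1725.
Order-1 term: 1/12 · (0.0263158 − 0.100000) = -0.00614035.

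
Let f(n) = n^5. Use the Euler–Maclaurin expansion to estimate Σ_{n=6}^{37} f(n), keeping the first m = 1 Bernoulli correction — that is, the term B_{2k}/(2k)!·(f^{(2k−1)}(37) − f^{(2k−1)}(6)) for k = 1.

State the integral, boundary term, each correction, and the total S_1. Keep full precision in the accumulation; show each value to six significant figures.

∫_6^37 x^5 dx evaluates to 4.27613e+08.
Endpoint term: (f(6) + f(37))/2 = (7776.00 + 6.93440e+07)/2 = 3.46759e+07.
So far: 4.62289e+08.
Order-1 term: 1/12 · (9.37080e+06 − 6480.00) = 780360.

S_1 ≈ 4.63070e+08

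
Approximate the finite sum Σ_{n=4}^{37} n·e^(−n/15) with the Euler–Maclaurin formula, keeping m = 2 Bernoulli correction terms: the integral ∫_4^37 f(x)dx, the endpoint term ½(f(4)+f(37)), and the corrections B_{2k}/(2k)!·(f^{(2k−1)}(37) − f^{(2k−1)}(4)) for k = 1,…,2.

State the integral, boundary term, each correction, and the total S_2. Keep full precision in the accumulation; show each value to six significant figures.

S_2 ≈ 155.138

∫_4^37 x·e^(−x/15) dx evaluates to 152.093.
½[f(4) + f(37)] = ½[3.06371 + 3.14009] = 3.10190.
So far: 155.195.
k=1: B_{2}/(2)! × [f^{(1)}(37) − f^{(1)}(4)] = 1/12 × (-0.124472 − 0.561681) = -0.0571794.
Partial sum through k=1: 155.138.
k=2: B_{4}/(4)! × [f^{(3)}(37) − f^{(3)}(4)] = −1/720 × (0.000201167 − 0.00930461) = 1.26437e-05.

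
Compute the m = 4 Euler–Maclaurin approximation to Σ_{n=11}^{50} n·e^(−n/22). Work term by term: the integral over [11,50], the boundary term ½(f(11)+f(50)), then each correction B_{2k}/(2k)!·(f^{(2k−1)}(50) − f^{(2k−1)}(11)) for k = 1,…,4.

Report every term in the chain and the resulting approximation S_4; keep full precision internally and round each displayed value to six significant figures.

The integral term ∫_11^50 x·e^(−x/22) dx = 277.140.
Boundary: ½(f(11) + f(50)) = ½(6.67184 + 5.15154) = 5.91169.
Integral + boundary = 283.052.
Correction k=1: B_{2}/2! · (f^{(1)}(50) − f^{(1)}(11)) = 1/12 · (-0.131130 − 0.303265) = -0.0361996.
Partial sum through k=1: 283.016.
Correction k=2: B_{4}/4! · (f^{(3)}(50) − f^{(3)}(11)) = −1/720 · (0.000154817 − 0.00313291) = 4.13623e-06.
Partial sum through k=2: 283.016.
Correction k=3: B_{6}/6! · (f^{(5)}(50) − f^{(5)}(11)) = 1/30240 · (1.19951e-06 − 1.16513e-05) = -3.45628e-10.
Partial sum through k=3: 283.016.
Correction k=4: B_{8}/8! · (f^{(7)}(50) − f^{(7)}(11)) = −1/1209600 · (4.29578e-09 − 3.47720e-08) = 2.51953e-14.

S_4 ≈ 283.016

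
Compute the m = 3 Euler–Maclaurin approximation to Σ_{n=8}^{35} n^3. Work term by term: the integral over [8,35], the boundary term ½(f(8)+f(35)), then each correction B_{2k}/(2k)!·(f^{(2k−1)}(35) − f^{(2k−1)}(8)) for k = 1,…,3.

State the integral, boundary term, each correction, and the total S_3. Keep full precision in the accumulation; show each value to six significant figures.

S_3 ≈ 396116

Integral: ∫_8^35 x^3 dx = 374132.
½[f(8) + f(35)] = ½[512.000 + 42875.0] = 21693.5.
So far: 395826.
k=1: B_{2}/(2)! × [f^{(1)}(35) − f^{(1)}(8)] = 1/12 × (3675.00 − 192.000) = 290.250.
Running total after k=1: 396116.
k=2: B_{4}/(4)! × [f^{(3)}(35) − f^{(3)}(8)] = −1/720 × (6.00000 − 6.00000) = 0.00000.
Running total after k=2: 396116.
k=3: B_{6}/(6)! × [f^{(5)}(35) − f^{(5)}(8)] = 1/30240 × (0.00000 − 0.00000) = 0.00000.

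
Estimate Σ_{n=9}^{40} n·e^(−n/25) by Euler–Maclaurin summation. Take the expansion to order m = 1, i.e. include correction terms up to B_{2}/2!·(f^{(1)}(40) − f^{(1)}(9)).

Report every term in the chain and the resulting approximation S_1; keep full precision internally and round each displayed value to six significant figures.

S_1 ≈ 272.073

∫_9^40 x·e^(−x/25) dx evaluates to 264.943.
Boundary: ½(f(9) + f(40)) = ½(6.27909 + 8.07586) = 7.17747.
So far: 272.121.
Order-1 term: 1/12 · (-0.121138 − 0.446513) = -0.0473042.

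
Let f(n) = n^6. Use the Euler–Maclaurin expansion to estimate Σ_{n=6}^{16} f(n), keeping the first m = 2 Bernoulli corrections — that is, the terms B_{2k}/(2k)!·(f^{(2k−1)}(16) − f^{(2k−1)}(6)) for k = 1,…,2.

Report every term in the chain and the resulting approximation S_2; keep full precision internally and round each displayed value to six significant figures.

S_2 ≈ 4.72396e+07

∫_6^16 x^6 dx evaluates to 3.83079e+07.
Boundary: ½(f(6) + f(16)) = ½(46656.0 + 1.67772e+07) = 8.41194e+06.
Running total after boundary: 4.67199e+07.
k=1: B_{2}/(2)! × [f^{(1)}(16) − f^{(1)}(6)] = 1/12 × (6.29146e+06 − 46656.0) = 520400.
After k=1: 4.72403e+07.
k=2: B_{4}/(4)! × [f^{(3)}(16) − f^{(3)}(6)] = −1/720 × (491520 − 25920.0) = -646.667.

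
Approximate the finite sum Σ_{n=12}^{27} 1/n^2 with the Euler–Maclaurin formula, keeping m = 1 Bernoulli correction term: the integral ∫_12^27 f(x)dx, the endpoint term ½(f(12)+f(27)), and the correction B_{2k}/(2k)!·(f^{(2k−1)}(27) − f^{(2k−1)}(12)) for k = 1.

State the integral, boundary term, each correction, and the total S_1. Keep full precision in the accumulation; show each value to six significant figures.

The integral term ∫_12^27 1/x^2 dx = 0.0462963.
Boundary: ½(f(12) + f(27)) = ½(0.00694444 + 0.00137174) = 0.00415809.
Integral + boundary = 0.0504544.
Order-1 term: 1/12 · (-0.000101611 − (-0.00115741)) = 8.79831e-05.

S_1 ≈ 0.0505424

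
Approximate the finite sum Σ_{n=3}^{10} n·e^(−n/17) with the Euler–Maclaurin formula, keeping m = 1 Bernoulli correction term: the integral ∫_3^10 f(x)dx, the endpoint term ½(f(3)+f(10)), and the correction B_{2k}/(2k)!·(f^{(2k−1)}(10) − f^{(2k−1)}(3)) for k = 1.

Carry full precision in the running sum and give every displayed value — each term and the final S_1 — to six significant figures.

S_1 ≈ 34.1057

Integral: ∫_3^10 x·e^(−x/17) dx = 30.1103.
Boundary: ½(f(3) + f(10)) = ½(2.51467 + 5.55306) = 4.03387.
Integral + boundary = 34.1442.
k=1: B_{2}/(2)! × [f^{(1)}(10) − f^{(1)}(3)] = 1/12 × (0.228656 − 0.690302) = -0.0384705.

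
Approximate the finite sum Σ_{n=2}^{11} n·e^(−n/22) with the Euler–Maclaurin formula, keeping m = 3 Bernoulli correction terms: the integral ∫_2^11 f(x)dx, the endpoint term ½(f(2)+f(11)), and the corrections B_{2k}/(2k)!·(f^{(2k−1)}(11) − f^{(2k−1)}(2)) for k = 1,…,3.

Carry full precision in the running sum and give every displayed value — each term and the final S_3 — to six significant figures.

∫_2^11 x·e^(−x/22) dx evaluates to 41.7759.
Endpoint term: (f(2) + f(11))/2 = (1.82620 + 6.67184)/2 = 4.24902.
So far: 46.0249.
Order-1 term: 1/12 · (0.303265 − 0.830092) = -0.0439022.
Running total after k=1: 45.9810.
Order-2 term: −1/720 · (0.00313291 − 0.00548821) = 3.27125e-06.
Running total after k=2: 45.9810.
Order-3 term: 1/30240 · (1.16513e-05 − 1.91350e-05) = -2.47478e-10.

S_3 ≈ 45.9810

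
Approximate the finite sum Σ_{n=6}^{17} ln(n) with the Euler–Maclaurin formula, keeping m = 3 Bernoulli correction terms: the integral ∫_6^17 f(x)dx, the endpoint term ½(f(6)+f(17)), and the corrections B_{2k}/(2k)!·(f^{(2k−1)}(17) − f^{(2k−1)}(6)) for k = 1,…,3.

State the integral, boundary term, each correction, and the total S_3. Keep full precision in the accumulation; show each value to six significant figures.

The integral term ∫_6^17 ln(x) dx = 26.4141.
½[f(6) + f(17)] = ½[1.79176 + 2.83321] = 2.31249.
Integral + boundary = 28.7266.
Order-1 term: 1/12 · (0.0588235 − 0.166667) = -0.00898693.
Running total after k=1: 28.7176.
Order-2 term: −1/720 · (0.000407083 − 0.00925926) = 1.22947e-05.
Running total after k=2: 28.7176.
Order-3 term: 1/30240 · (1.69031e-05 − 0.00308642) = -1.01505e-07.

S_3 ≈ 28.7176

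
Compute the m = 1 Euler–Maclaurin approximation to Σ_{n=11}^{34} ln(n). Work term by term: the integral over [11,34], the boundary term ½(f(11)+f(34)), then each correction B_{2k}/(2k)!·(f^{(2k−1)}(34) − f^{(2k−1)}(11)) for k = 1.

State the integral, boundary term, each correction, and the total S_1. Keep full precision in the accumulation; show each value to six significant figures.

S_1 ≈ 73.4764

Integral: ∫_11^34 ln(x) dx = 70.5194.
Endpoint term: (f(11) + f(34))/2 = (2.39790 + 3.52636)/2 = 2.96213.
Running total after boundary: 73.4815.
k=1: B_{2}/(2)! × [f^{(1)}(34) − f^{(1)}(11)] = 1/12 × (0.0294118 − 0.0909091) = -0.00512478.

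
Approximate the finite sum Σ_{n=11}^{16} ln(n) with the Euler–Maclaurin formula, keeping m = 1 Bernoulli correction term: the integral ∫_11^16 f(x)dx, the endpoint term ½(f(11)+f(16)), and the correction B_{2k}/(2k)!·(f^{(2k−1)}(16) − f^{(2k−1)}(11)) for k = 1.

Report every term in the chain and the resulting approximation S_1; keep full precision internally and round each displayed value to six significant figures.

S_1 ≈ 15.5674

The integral term ∫_11^16 ln(x) dx = 12.9846.
½[f(11) + f(16)] = ½[2.39790 + 2.77259] = 2.58524.
So far: 15.5698.
Correction k=1: B_{2}/2! · (f^{(1)}(16) − f^{(1)}(11)) = 1/12 · (0.0625000 − 0.0909091) = -0.00236742.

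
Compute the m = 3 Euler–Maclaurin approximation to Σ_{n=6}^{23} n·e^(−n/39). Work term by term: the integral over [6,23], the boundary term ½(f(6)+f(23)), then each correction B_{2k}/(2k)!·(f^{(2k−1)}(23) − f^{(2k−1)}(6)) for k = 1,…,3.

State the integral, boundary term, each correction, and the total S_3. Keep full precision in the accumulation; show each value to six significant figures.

The integral term ∫_6^23 x·e^(−x/39) dx = 164.037.
Endpoint term: (f(6) + f(23))/2 = (5.14442 + 12.7528)/2 = 8.94861.
Integral + boundary = 172.985.
Order-1 term: 1/12 · (0.227475 − 0.725496) = -0.0415017.
After k=1: 172.944.
Order-2 term: −1/720 · (0.000878641 − 0.00160441) = 1.00801e-06.
After k=2: 172.944.
Order-3 term: 1/30240 · (1.05702e-06 − 1.79607e-06) = -2.44396e-11.

S_3 ≈ 172.944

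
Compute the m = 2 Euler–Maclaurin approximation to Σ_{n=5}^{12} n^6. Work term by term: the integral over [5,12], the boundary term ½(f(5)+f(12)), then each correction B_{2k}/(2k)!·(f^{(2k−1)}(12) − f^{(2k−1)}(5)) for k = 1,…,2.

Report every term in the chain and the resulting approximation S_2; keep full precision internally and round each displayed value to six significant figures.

The integral term ∫_5^12 x^6 dx = 5.10767e+06.
Endpoint term: (f(5) + f(12))/2 = (15625.0 + 2.98598e+06)/2 = 1.50080e+06.
Running total after boundary: 6.60847e+06.
Correction k=1: B_{2}/2! · (f^{(1)}(12) − f^{(1)}(5)) = 1/12 · (1.49299e+06 − 18750.0) = 122854.
Partial sum through k=1: 6.73133e+06.
Correction k=2: B_{4}/4! · (f^{(3)}(12) − f^{(3)}(5)) = −1/720 · (207360 − 15000.0) = -267.167.

S_2 ≈ 6.73106e+06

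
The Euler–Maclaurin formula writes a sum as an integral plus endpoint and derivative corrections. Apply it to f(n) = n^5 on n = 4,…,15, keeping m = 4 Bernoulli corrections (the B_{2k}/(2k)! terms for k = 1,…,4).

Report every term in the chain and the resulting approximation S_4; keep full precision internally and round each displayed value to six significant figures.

S_4 ≈ 2.29892e+06

The integral term ∫_4^15 x^5 dx = 1.89775e+06.
Endpoint term: (f(4) + f(15))/2 = (1024.00 + 759375)/2 = 380200.
So far: 2.27795e+06.
Correction k=1: B_{2}/2! · (f^{(1)}(15) − f^{(1)}(4)) = 1/12 · (253125 − 1280.00) = 20987.1.
Partial sum through k=1: 2.29894e+06.
Correction k=2: B_{4}/4! · (f^{(3)}(15) − f^{(3)}(4)) = −1/720 · (13500.0 − 960.000) = -17.4167.
Partial sum through k=2: 2.29892e+06.
Correction k=3: B_{6}/6! · (f^{(5)}(15) − f^{(5)}(4)) = 1/30240 · (120.000 − 120.000) = 0.00000.
Partial sum through k=3: 2.29892e+06.
Correction k=4: B_{8}/8! · (f^{(7)}(15) − f^{(7)}(4)) = −1/1209600 · (0.00000 − 0.00000) = 0.00000.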